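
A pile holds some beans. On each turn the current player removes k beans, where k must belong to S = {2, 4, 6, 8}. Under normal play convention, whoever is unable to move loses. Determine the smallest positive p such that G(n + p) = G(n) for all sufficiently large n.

n :  0  1  2  3  4  5  6  7  8  9 10 11 12 13 14 15 16 17 18 19 20 21
G :  0  0  1  1  2  2  3  3  4  4  0  0  1  1  2  2  3  3  4  4  0  0
G(n+10) = G(n) holds for n = 0,…,7 (a full window of length max(S) = 8), so the sequence is purely periodic with period 10.

10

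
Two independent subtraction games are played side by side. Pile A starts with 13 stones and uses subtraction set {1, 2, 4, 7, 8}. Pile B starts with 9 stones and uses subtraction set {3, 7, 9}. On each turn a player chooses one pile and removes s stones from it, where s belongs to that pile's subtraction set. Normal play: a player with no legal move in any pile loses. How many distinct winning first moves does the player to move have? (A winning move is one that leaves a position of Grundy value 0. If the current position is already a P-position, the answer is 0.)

0

Pile A, S = {1, 2, 4, 7, 8}:
G(0) = 0
G(1) = mex{0} = 1
G(2) = mex{1,0} = 2
G(3) = mex{2,1} = 0
G(4) = mex{0,2,0} = 1
G(5) = mex{1,0,1} = 2
G(6) = mex{2,1,2} = 0
G(7) = mex{0,2,0,0} = 1
G(8) = mex{1,0,1,1,0} = 2
G(9) = mex{2,1,2,2,1} = 0
G(10) = mex{0,2,0,0,2} = 1
G(11) = mex{1,0,1,1,0} = 2
G(12) = mex{2,1,2,2,1} = 0
G(13) = mex{0,2,0,0,2} = 1
G_A(13) = 1.
Pile B, S = {3, 7, 9}:
G(0) = 0
G(1) = mex{} = 0
G(2) = mex{} = 0
G(3) = mex{0} = 1
G(4) = mex{0} = 1
G(5) = mex{0} = 1
G(6) = mex{1} = 0
G(7) = mex{1,0} = 2
G(8) = mex{1,0} = 2
G(9) = mex{0,0,0} = 1
G_B(9) = 1.
Combined Grundy value = 1 ⊕ 1 = 0.
A winning move leaves total XOR = 0, i.e. changes one component's Grundy value g to g ⊕ X where X is the current total.
Pile A: target g' = 1⊕0 = 1, but every legal move changes the Grundy value (mex property), so 0 moves.
Pile B: target g' = 1⊕0 = 1, but every legal move changes the Grundy value (mex property), so 0 moves.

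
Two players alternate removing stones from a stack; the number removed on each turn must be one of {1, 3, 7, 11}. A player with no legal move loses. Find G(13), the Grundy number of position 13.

1

G(0) = 0
G(1) = mex{0} = 1
G(2) = mex{1} = 0
G(3) = mex{0,0} = 1
G(4) = mex{1,1} = 0
G(5) = mex{0,0} = 1
G(6) = mex{1,1} = 0
G(7) = mex{0,0,0} = 1
G(8) = mex{1,1,1} = 0
G(9) = mex{0,0,0} = 1
G(10) = mex{1,1,1} = 0
G(11) = mex{0,0,0,0} = 1
G(12) = mex{1,1,1,1} = 0
G(13) = mex{0,0,0,0} = 1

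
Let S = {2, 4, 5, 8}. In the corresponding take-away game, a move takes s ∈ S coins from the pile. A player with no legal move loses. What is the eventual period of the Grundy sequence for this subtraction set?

n :  0  1  2  3  4  5  6  7  8  9 10 11 12 13 14 15 16 17 18 19 20 21
G :  0  0  1  1  2  2  3  0  4  1  0  2  1  0  2  1  0  2  1  0  2  1
From n = 9 onward G(n+3) = G(n); since this holds over max(S) = 8 consecutive positions the period is 3 (pre-period 9).

3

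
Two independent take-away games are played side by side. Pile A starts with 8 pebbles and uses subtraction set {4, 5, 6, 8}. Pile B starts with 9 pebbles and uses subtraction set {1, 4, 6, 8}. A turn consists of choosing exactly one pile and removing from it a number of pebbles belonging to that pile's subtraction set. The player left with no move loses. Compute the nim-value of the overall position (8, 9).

Pile A, S = {4, 5, 6, 8}:
n : 0 1 2 3 4 5 6 7 8
G : 0 0 0 0 1 1 1 1 2
G_A(8) = 2.
Pile B, S = {1, 4, 6, 8}:
n : 0 1 2 3 4 5 6 7 8 9
G : 0 1 0 1 2 0 1 0 1 2
G_B(9) = 2.
Combined Grundy value = 2 ⊕ 2 = 0.

0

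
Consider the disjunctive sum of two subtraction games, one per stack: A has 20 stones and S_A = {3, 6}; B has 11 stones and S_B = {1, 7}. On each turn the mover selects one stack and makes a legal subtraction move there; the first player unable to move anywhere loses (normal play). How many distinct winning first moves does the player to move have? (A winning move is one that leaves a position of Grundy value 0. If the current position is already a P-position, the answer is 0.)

3

Stack A, S = {3, 6}:
G(0) = 0
G(1) = mex{} = 0
G(2) = mex{} = 0
G(3) = mex{0} = 1
G(4) = mex{0} = 1
G(5) = mex{0} = 1
G(6) = mex{1,0} = 2
G(7) = mex{1,0} = 2
G(8) = mex{1,0} = 2
G(9) = mex{2,1} = 0
G(10) = mex{2,1} = 0
G(11) = mex{2,1} = 0
G(12) = mex{0,2} = 1
G(13) = mex{0,2} = 1
G(14) = mex{0,2} = 1
G(15) = mex{1,0} = 2
G(16) = mex{1,0} = 2
G(17) = mex{1,0} = 2
G(18) = mex{2,1} = 0
G(19) = mex{2,1} = 0
G(20) = mex{2,1} = 0
G_A(20) = 0.
Stack B, S = {1, 7}:
n :  0  1  2  3  4  5  6  7  8  9 10 11
G :  0  1  0  1  0  1  0  1  0  1  0  1
G_B(11) = 1.
Combined Grundy value = 0 ⊕ 1 = 1.
A winning move leaves total XOR = 0, i.e. changes one component's Grundy value g to g ⊕ X where X is the current total.
Stack A: need g' = 0⊕1 = 1. Options: 20−3→G=2, 20−6→G=1. Hits: 1.
Stack B: need g' = 1⊕1 = 0. Options: 11−1→G=0, 11−7→G=0. Hits: 2.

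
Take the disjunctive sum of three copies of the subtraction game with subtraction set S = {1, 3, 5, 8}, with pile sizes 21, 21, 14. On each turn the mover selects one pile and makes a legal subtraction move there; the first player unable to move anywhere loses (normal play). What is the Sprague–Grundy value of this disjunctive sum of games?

1

All piles use S = {1, 3, 5, 8}:
G(0) = 0
G(1) = mex{0} = 1
G(2) = mex{1} = 0
G(3) = mex{0,0} = 1
G(4) = mex{1,1} = 0
G(5) = mex{0,0,0} = 1
G(6) = mex{1,1,1} = 0
G(7) = mex{0,0,0} = 1
G(8) = mex{1,1,1,0} = 2
G(9) = mex{2,0,0,1} = 3
G(10) = mex{3,1,1,0} = 2
G(11) = mex{2,2,0,1} = 3
G(12) = mex{3,3,1,0} = 2
G(13) = mex{2,2,2,1} = 0
G(14) = mex{0,3,3,0} = 1
G(15) = mex{1,2,2,1} = 0
G(16) = mex{0,0,3,2} = 1
G(17) = mex{1,1,2,3} = 0
G(18) = mex{0,0,0,2} = 1
G(19) = mex{1,1,1,3} = 0
G(20) = mex{0,0,0,2} = 1
G(21) = mex{1,1,1,0} = 2
Pile A: G(21) = 2.
Pile B: G(21) = 2.
Pile C: G(14) = 1.
Combined Grundy value = 2 ⊕ 2 ⊕ 1 = 1.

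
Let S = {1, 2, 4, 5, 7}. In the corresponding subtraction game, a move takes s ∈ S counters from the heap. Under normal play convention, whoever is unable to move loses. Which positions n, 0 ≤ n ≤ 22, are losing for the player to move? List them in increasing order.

G(0) = 0
G(1) = mex{0} = 1
G(2) = mex{1,0} = 2
G(3) = mex{2,1} = 0
G(4) = mex{0,2,0} = 1
G(5) = mex{1,0,1,0} = 2
G(6) = mex{2,1,2,1} = 0
G(7) = mex{0,2,0,2,0} = 1
G(8) = mex{1,0,1,0,1} = 2
G(9) = mex{2,1,2,1,2} = 0
G(10) = mex{0,2,0,2,0} = 1
G(11) = mex{1,0,1,0,1} = 2
G(12) = mex{2,1,2,1,2} = 0
G(13) = mex{0,2,0,2,0} = 1
G(14) = mex{1,0,1,0,1} = 2
G(15) = mex{2,1,2,1,2} = 0
G(16) = mex{0,2,0,2,0} = 1
G(17) = mex{1,0,1,0,1} = 2
G(18) = mex{2,1,2,1,2} = 0
G(19) = mex{0,2,0,2,0} = 1
G(20) = mex{1,0,1,0,1} = 2
G(21) = mex{2,1,2,1,2} = 0
G(22) = mex{0,2,0,2,0} = 1
P-positions are exactly the n with G(n) = 0.

0, 3, 6, 9, 12, 15, 18, 21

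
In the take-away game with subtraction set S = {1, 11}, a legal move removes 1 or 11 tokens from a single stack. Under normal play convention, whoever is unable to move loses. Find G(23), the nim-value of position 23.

G(0) = 0
G(1) = mex{0} = 1
G(2) = mex{1} = 0
G(3) = mex{0} = 1
G(4) = mex{1} = 0
G(5) = mex{0} = 1
G(6) = mex{1} = 0
G(7) = mex{0} = 1
G(8) = mex{1} = 0
G(9) = mex{0} = 1
G(10) = mex{1} = 0
G(11) = mex{0,0} = 1
G(12) = mex{1,1} = 0
G(13) = mex{0,0} = 1
G(14) = mex{1,1} = 0
G(15) = mex{0,0} = 1
G(16) = mex{1,1} = 0
G(17) = mex{0,0} = 1
G(18) = mex{1,1} = 0
G(19) = mex{0,0} = 1
G(20) = mex{1,1} = 0
G(21) = mex{0,0} = 1
G(22) = mex{1,1} = 0
G(23) = mex{0,0} = 1

1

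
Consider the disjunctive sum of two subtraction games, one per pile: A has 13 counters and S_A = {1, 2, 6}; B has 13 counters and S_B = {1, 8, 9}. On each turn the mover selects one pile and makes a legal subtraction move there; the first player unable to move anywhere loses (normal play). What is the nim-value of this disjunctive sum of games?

0

Pile A, S = {1, 2, 6}:
G(0) = 0
G(1) = mex{0} = 1
G(2) = mex{1,0} = 2
G(3) = mex{2,1} = 0
G(4) = mex{0,2} = 1
G(5) = mex{1,0} = 2
G(6) = mex{2,1,0} = 3
G(7) = mex{3,2,1} = 0
G(8) = mex{0,3,2} = 1
G(9) = mex{1,0,0} = 2
G(10) = mex{2,1,1} = 0
G(11) = mex{0,2,2} = 1
G(12) = mex{1,0,3} = 2
G(13) = mex{2,1,0} = 3
G_A(13) = 3.
Pile B, S = {1, 8, 9}:
n :  0  1  2  3  4  5  6  7  8  9 10 11 12 13
G :  0  1  0  1  0  1  0  1  2  3  2  3  2  3
G_B(13) = 3.
Combined Grundy value = 3 ⊕ 3 = 0.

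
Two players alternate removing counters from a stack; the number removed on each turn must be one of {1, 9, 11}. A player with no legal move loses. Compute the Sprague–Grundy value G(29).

1

G(0) = 0
G(1) = mex{0} = 1
G(2) = mex{1} = 0
G(3) = mex{0} = 1
G(4) = mex{1} = 0
G(5) = mex{0} = 1
G(6) = mex{1} = 0
G(7) = mex{0} = 1
G(8) = mex{1} = 0
G(9) = mex{0,0} = 1
G(10) = mex{1,1} = 0
G(11) = mex{0,0,0} = 1
G(12) = mex{1,1,1} = 0
G(13) = mex{0,0,0} = 1
G(14) = mex{1,1,1} = 0
G(15) = mex{0,0,0} = 1
G(16) = mex{1,1,1} = 0
G(17) = mex{0,0,0} = 1
G(18) = mex{1,1,1} = 0
G(19) = mex{0,0,0} = 1
G(20) = mex{1,1,1} = 0
G(21) = mex{0,0,0} = 1
G(22) = mex{1,1,1} = 0
G(23) = mex{0,0,0} = 1
G(24) = mex{1,1,1} = 0
G(25) = mex{0,0,0} = 1
G(26) = mex{1,1,1} = 0
G(27) = mex{0,0,0} = 1
G(28) = mex{1,1,1} = 0
G(29) = mex{0,0,0} = 1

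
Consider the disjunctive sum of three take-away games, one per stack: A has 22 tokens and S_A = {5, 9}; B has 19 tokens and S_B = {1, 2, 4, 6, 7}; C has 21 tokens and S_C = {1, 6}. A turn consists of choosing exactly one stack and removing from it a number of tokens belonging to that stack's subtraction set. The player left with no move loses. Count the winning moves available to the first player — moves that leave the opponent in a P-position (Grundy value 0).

4

Stack A, S = {5, 9}:
n :  0  1  2  3  4  5  6  7  8  9 10 11 12 13 14 15 16 17 18 19 20 21 22
G :  0  0  0  0  0  1  1  1  1  1  2  2  2  2  0  0  0  0  0  1  1  1  1
G_A(22) = 1.
Stack B, S = {1, 2, 4, 6, 7}:
n :  0  1  2  3  4  5  6  7  8  9 10 11 12 13 14 15 16 17 18 19
G :  0  1  2  0  1  2  3  4  0  1  2  0  1  2  3  4  0  1  2  0
G_B(19) = 0.
Stack C, S = {1, 6}:
n :  0  1  2  3  4  5  6  7  8  9 10 11 12 13 14 15 16 17 18 19 20 21
G :  0  1  0  1  0  1  2  0  1  0  1  0  1  2  0  1  0  1  0  1  2  0
G_C(21) = 0.
Combined Grundy value = 1 ⊕ 0 ⊕ 0 = 1.
A winning move leaves total XOR = 0, i.e. changes one component's Grundy value g to g ⊕ X where X is the current total.
Stack A: need g' = 1⊕1 = 0. Options: 22−5→G=0, 22−9→G=2. Hits: 1.
Stack B: need g' = 0⊕1 = 1. Options: 19−1→G=2, 19−2→G=1, 19−4→G=4, 19−6→G=2, 19−7→G=1. Hits: 2.
Stack C: need g' = 0⊕1 = 1. Options: 21−1→G=2, 21−6→G=1. Hits: 1.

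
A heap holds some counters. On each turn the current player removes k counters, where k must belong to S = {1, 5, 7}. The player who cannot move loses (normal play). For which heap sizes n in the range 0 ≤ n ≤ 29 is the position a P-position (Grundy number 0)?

0, 2, 4, 6, 8, 10, 12, 14, 16, 18, 20, 22, 24, 26, 28

n :  0  1  2  3  4  5  6  7  8  9 10 11 12 13 14 15 16 17 18 19 20 21 22 23 24 25 26 27 28 29
G :  0  1  0  1  0  1  0  1  0  1  0  1  0  1  0  1  0  1  0  1  0  1  0  1  0  1  0  1  0  1
P-positions are exactly the n with G(n) = 0.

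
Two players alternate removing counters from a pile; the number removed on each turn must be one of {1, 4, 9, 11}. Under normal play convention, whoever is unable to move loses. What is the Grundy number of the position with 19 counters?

n :  0  1  2  3  4  5  6  7  8  9 10 11 12 13 14 15 16 17 18 19
G :  0  1  0  1  2  0  1  0  1  2  0  1  0  1  2  0  1  0  1  2

2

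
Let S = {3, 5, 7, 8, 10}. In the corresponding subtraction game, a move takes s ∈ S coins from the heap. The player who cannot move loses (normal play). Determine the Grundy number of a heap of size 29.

G(0) = 0
G(1) = mex{} = 0
G(2) = mex{} = 0
G(3) = mex{0} = 1
G(4) = mex{0} = 1
G(5) = mex{0,0} = 1
G(6) = mex{1,0} = 2
G(7) = mex{1,0,0} = 2
G(8) = mex{1,1,0,0} = 2
G(9) = mex{2,1,0,0} = 3
G(10) = mex{2,1,1,0,0} = 3
G(11) = mex{2,2,1,1,0} = 3
G(12) = mex{3,2,1,1,0} = 4
G(13) = mex{3,2,2,1,1} = 0
G(14) = mex{3,3,2,2,1} = 0
G(15) = mex{4,3,2,2,1} = 0
G(16) = mex{0,3,3,2,2} = 1
G(17) = mex{0,4,3,3,2} = 1
G(18) = mex{0,0,3,3,2} = 1
G(19) = mex{1,0,4,3,3} = 2
G(20) = mex{1,0,0,4,3} = 2
G(21) = mex{1,1,0,0,3} = 2
G(22) = mex{2,1,0,0,4} = 3
G(23) = mex{2,1,1,0,0} = 3
G(24) = mex{2,2,1,1,0} = 3
G(25) = mex{3,2,1,1,0} = 4
G(26) = mex{3,2,2,1,1} = 0
G(27) = mex{3,3,2,2,1} = 0
G(28) = mex{4,3,2,2,1} = 0
G(29) = mex{0,3,3,2,2} = 1

1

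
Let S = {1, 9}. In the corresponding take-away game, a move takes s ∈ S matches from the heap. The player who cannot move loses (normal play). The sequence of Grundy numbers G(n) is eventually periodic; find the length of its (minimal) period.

n :  0  1  2  3  4  5  6  7  8  9 10 11 12 13 14
G :  0  1  0  1  0  1  0  1  0  1  0  1  0  1  0
G(n+2) = G(n) holds for n = 0,…,8 (a full window of length max(S) = 9), so the sequence is purely periodic with period 2.

2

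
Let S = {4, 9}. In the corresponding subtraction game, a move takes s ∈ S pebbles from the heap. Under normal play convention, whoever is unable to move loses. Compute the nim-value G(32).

G(0) = 0
G(1) = mex{} = 0
G(2) = mex{} = 0
G(3) = mex{} = 0
G(4) = mex{0} = 1
G(5) = mex{0} = 1
G(6) = mex{0} = 1
G(7) = mex{0} = 1
G(8) = mex{1} = 0
G(9) = mex{1,0} = 2
G(10) = mex{1,0} = 2
G(11) = mex{1,0} = 2
G(12) = mex{0,0} = 1
G(13) = mex{2,1} = 0
G(14) = mex{2,1} = 0
G(15) = mex{2,1} = 0
G(16) = mex{1,1} = 0
G(17) = mex{0,0} = 1
G(18) = mex{0,2} = 1
G(19) = mex{0,2} = 1
G(20) = mex{0,2} = 1
G(21) = mex{1,1} = 0
G(22) = mex{1,0} = 2
G(23) = mex{1,0} = 2
G(24) = mex{1,0} = 2
G(25) = mex{0,0} = 1
G(26) = mex{2,1} = 0
G(27) = mex{2,1} = 0
G(28) = mex{2,1} = 0
G(29) = mex{1,1} = 0
G(30) = mex{0,0} = 1
G(31) = mex{0,2} = 1
G(32) = mex{0,2} = 1

1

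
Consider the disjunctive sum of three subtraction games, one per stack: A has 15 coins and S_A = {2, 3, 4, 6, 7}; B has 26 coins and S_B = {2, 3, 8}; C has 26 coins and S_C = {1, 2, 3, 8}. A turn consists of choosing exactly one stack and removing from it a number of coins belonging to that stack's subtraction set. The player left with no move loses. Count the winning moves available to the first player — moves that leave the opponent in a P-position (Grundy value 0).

Stack A, S = {2, 3, 4, 6, 7}:
n :  0  1  2  3  4  5  6  7  8  9 10 11 12 13 14 15
G :  0  0  1  1  2  2  3  3  4  0  0  1  1  2  2  3
G_A(15) = 3.
Stack B, S = {2, 3, 8}:
n :  0  1  2  3  4  5  6  7  8  9 10 11 12 13 14 15 16 17 18 19 20 21 22 23 24 25 26
G :  0  0  1  1  2  0  0  1  1  2  0  0  1  1  2  0  0  1  1  2  0  0  1  1  2  0  0
G_B(26) = 0.
Stack C, S = {1, 2, 3, 8}:
n :  0  1  2  3  4  5  6  7  8  9 10 11 12 13 14 15 16 17 18 19 20 21 22 23 24 25 26
G :  0  1  2  3  0  1  2  3  4  0  1  2  3  0  1  2  3  4  0  1  2  3  0  1  2  3  4
G_C(26) = 4.
Combined Grundy value = 3 ⊕ 0 ⊕ 4 = 7.
A winning move leaves total XOR = 0, i.e. changes one component's Grundy value g to g ⊕ X where X is the current total.
Stack A: need g' = 3⊕7 = 4. Options: 15−2→G=2, 15−3→G=1, 15−4→G=1, 15−6→G=0, 15−7→G=4. Hits: 1.
Stack B: need g' = 0⊕7 = 7. Options: 26−2→G=2, 26−3→G=1, 26−8→G=1. Hits: 0.
Stack C: need g' = 4⊕7 = 3. Options: 26−1→G=3, 26−2→G=2, 26−3→G=1, 26−8→G=0. Hits: 1.

2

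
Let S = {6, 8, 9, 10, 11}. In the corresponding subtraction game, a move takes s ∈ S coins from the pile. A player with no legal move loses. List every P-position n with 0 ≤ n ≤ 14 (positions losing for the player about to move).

0, 1, 2, 3, 4, 5

n :  0  1  2  3  4  5  6  7  8  9 10 11 12 13 14
G :  0  0  0  0  0  0  1  1  1  1  1  1  2  2  2
P-positions are exactly the n with G(n) = 0.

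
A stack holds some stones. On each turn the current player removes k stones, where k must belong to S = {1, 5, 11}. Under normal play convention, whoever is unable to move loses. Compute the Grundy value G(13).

G(0) = 0
G(1) = mex{0} = 1
G(2) = mex{1} = 0
G(3) = mex{0} = 1
G(4) = mex{1} = 0
G(5) = mex{0,0} = 1
G(6) = mex{1,1} = 0
G(7) = mex{0,0} = 1
G(8) = mex{1,1} = 0
G(9) = mex{0,0} = 1
G(10) = mex{1,1} = 0
G(11) = mex{0,0,0} = 1
G(12) = mex{1,1,1} = 0
G(13) = mex{0,0,0} = 1

1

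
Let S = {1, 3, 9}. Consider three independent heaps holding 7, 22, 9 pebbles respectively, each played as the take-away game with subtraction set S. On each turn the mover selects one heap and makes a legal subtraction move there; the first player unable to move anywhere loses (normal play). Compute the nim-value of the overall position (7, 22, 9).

All heaps use S = {1, 3, 9}:
G(0) = 0
G(1) = mex{0} = 1
G(2) = mex{1} = 0
G(3) = mex{0,0} = 1
G(4) = mex{1,1} = 0
G(5) = mex{0,0} = 1
G(6) = mex{1,1} = 0
G(7) = mex{0,0} = 1
G(8) = mex{1,1} = 0
G(9) = mex{0,0,0} = 1
G(10) = mex{1,1,1} = 0
G(11) = mex{0,0,0} = 1
G(12) = mex{1,1,1} = 0
G(13) = mex{0,0,0} = 1
G(14) = mex{1,1,1} = 0
G(15) = mex{0,0,0} = 1
G(16) = mex{1,1,1} = 0
G(17) = mex{0,0,0} = 1
G(18) = mex{1,1,1} = 0
G(19) = mex{0,0,0} = 1
G(20) = mex{1,1,1} = 0
G(21) = mex{0,0,0} = 1
G(22) = mex{1,1,1} = 0
Heap A: G(7) = 1.
Heap B: G(22) = 0.
Heap C: G(9) = 1.
Combined Grundy value = 1 ⊕ 0 ⊕ 1 = 0.

0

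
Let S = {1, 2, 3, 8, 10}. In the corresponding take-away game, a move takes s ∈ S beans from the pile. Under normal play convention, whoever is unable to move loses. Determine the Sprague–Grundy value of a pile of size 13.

0

n :  0  1  2  3  4  5  6  7  8  9 10 11 12 13
G :  0  1  2  3  0  1  2  3  4  0  1  2  3  0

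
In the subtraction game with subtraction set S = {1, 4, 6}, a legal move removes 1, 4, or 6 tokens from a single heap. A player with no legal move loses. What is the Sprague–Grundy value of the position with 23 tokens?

1

G(0) = 0
G(1) = mex{0} = 1
G(2) = mex{1} = 0
G(3) = mex{0} = 1
G(4) = mex{1,0} = 2
G(5) = mex{2,1} = 0
G(6) = mex{0,0,0} = 1
G(7) = mex{1,1,1} = 0
G(8) = mex{0,2,0} = 1
G(9) = mex{1,0,1} = 2
G(10) = mex{2,1,2} = 0
G(11) = mex{0,0,0} = 1
G(12) = mex{1,1,1} = 0
G(13) = mex{0,2,0} = 1
G(14) = mex{1,0,1} = 2
G(15) = mex{2,1,2} = 0
G(16) = mex{0,0,0} = 1
G(17) = mex{1,1,1} = 0
G(18) = mex{0,2,0} = 1
G(19) = mex{1,0,1} = 2
G(20) = mex{2,1,2} = 0
G(21) = mex{0,0,0} = 1
G(22) = mex{1,1,1} = 0
G(23) = mex{0,2,0} = 1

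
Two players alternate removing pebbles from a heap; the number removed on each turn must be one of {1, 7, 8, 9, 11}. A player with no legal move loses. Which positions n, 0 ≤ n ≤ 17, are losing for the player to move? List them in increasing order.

0, 2, 4, 6, 16

G(0) = 0
G(1) = mex{0} = 1
G(2) = mex{1} = 0
G(3) = mex{0} = 1
G(4) = mex{1} = 0
G(5) = mex{0} = 1
G(6) = mex{1} = 0
G(7) = mex{0,0} = 1
G(8) = mex{1,1,0} = 2
G(9) = mex{2,0,1,0} = 3
G(10) = mex{3,1,0,1} = 2
G(11) = mex{2,0,1,0,0} = 3
G(12) = mex{3,1,0,1,1} = 2
G(13) = mex{2,0,1,0,0} = 3
G(14) = mex{3,1,0,1,1} = 2
G(15) = mex{2,2,1,0,0} = 3
G(16) = mex{3,3,2,1,1} = 0
G(17) = mex{0,2,3,2,0} = 1
P-positions are exactly the n with G(n) = 0.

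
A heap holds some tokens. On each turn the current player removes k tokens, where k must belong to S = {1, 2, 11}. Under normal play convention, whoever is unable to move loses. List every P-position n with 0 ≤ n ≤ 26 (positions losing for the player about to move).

n :  0  1  2  3  4  5  6  7  8  9 10 11 12 13 14 15 16 17 18 19 20 21 22 23 24 25 26
G :  0  1  2  0  1  2  0  1  2  0  1  2  0  1  2  0  1  2  0  1  2  0  1  2  0  1  2
P-positions are exactly the n with G(n) = 0.

0, 3, 6, 9, 12, 15, 18, 21, 24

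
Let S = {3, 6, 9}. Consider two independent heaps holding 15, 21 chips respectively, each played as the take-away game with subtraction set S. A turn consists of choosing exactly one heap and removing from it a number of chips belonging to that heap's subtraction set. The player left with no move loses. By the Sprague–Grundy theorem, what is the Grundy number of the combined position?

All heaps use S = {3, 6, 9}:
G(0) = 0
G(1) = mex{} = 0
G(2) = mex{} = 0
G(3) = mex{0} = 1
G(4) = mex{0} = 1
G(5) = mex{0} = 1
G(6) = mex{1,0} = 2
G(7) = mex{1,0} = 2
G(8) = mex{1,0} = 2
G(9) = mex{2,1,0} = 3
G(10) = mex{2,1,0} = 3
G(11) = mex{2,1,0} = 3
G(12) = mex{3,2,1} = 0
G(13) = mex{3,2,1} = 0
G(14) = mex{3,2,1} = 0
G(15) = mex{0,3,2} = 1
G(16) = mex{0,3,2} = 1
G(17) = mex{0,3,2} = 1
G(18) = mex{1,0,3} = 2
G(19) = mex{1,0,3} = 2
G(20) = mex{1,0,3} = 2
G(21) = mex{2,1,0} = 3
Heap A: G(15) = 1.
Heap B: G(21) = 3.
Combined Grundy value = 1 ⊕ 3 = 2.

2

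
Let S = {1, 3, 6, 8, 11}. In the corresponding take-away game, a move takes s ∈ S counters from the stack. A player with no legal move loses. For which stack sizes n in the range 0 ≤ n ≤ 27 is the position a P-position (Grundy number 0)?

0, 2, 4, 9, 14, 16, 18, 23

G(0) = 0
G(1) = mex{0} = 1
G(2) = mex{1} = 0
G(3) = mex{0,0} = 1
G(4) = mex{1,1} = 0
G(5) = mex{0,0} = 1
G(6) = mex{1,1,0} = 2
G(7) = mex{2,0,1} = 3
G(8) = mex{3,1,0,0} = 2
G(9) = mex{2,2,1,1} = 0
G(10) = mex{0,3,0,0} = 1
G(11) = mex{1,2,1,1,0} = 3
G(12) = mex{3,0,2,0,1} = 4
G(13) = mex{4,1,3,1,0} = 2
G(14) = mex{2,3,2,2,1} = 0
G(15) = mex{0,4,0,3,0} = 1
G(16) = mex{1,2,1,2,1} = 0
G(17) = mex{0,0,3,0,2} = 1
G(18) = mex{1,1,4,1,3} = 0
G(19) = mex{0,0,2,3,2} = 1
G(20) = mex{1,1,0,4,0} = 2
G(21) = mex{2,0,1,2,1} = 3
G(22) = mex{3,1,0,0,3} = 2
G(23) = mex{2,2,1,1,4} = 0
G(24) = mex{0,3,0,0,2} = 1
G(25) = mex{1,2,1,1,0} = 3
G(26) = mex{3,0,2,0,1} = 4
G(27) = mex{4,1,3,1,0} = 2
P-positions are exactly the n with G(n) = 0.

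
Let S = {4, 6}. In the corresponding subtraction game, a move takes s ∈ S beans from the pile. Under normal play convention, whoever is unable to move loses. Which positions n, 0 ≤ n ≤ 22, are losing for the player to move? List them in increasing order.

0, 1, 2, 3, 10, 11, 12, 13, 20, 21, 22

n :  0  1  2  3  4  5  6  7  8  9 10 11 12 13 14 15 16 17 18 19 20 21 22
G :  0  0  0  0  1  1  1  1  2  2  0  0  0  0  1  1  1  1  2  2  0  0  0
P-positions are exactly the n with G(n) = 0.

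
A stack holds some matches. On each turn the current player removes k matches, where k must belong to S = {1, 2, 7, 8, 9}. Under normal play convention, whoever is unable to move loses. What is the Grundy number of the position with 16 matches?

0

G(0) = 0
G(1) = mex{0} = 1
G(2) = mex{1,0} = 2
G(3) = mex{2,1} = 0
G(4) = mex{0,2} = 1
G(5) = mex{1,0} = 2
G(6) = mex{2,1} = 0
G(7) = mex{0,2,0} = 1
G(8) = mex{1,0,1,0} = 2
G(9) = mex{2,1,2,1,0} = 3
G(10) = mex{3,2,0,2,1} = 4
G(11) = mex{4,3,1,0,2} = 5
G(12) = mex{5,4,2,1,0} = 3
G(13) = mex{3,5,0,2,1} = 4
G(14) = mex{4,3,1,0,2} = 5
G(15) = mex{5,4,2,1,0} = 3
G(16) = mex{3,5,3,2,1} = 0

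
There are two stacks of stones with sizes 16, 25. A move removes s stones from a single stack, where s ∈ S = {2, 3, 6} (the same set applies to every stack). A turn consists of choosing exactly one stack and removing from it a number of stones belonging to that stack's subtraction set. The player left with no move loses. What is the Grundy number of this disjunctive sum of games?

All stacks use S = {2, 3, 6}:
n :  0  1  2  3  4  5  6  7  8  9 10 11 12 13 14 15 16 17 18 19 20 21 22 23 24 25
G :  0  0  1  1  2  0  3  1  2  0  0  1  1  2  0  3  1  2  0  0  1  1  2  0  3  1
Stack A: G(16) = 1.
Stack B: G(25) = 1.
Combined Grundy value = 1 ⊕ 1 = 0.

0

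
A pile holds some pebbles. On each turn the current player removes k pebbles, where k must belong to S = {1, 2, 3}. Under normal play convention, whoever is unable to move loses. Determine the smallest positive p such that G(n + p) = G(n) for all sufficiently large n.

4

G(0) = 0
G(1) = mex{0} = 1
G(2) = mex{1,0} = 2
G(3) = mex{2,1,0} = 3
G(4) = mex{3,2,1} = 0
G(5) = mex{0,3,2} = 1
G(6) = mex{1,0,3} = 2
G(7) = mex{2,1,0} = 3
G(8) = mex{3,2,1} = 0
G(9) = mex{0,3,2} = 1
G(10) = mex{1,0,3} = 2
G(11) = mex{2,1,0} = 3
G(12) = mex{3,2,1} = 0
G(13) = mex{0,3,2} = 1
G(14) = mex{1,0,3} = 2
G(n+4) = G(n) holds for n = 0,…,2 (a full window of length max(S) = 3), so the sequence is purely periodic with period 4.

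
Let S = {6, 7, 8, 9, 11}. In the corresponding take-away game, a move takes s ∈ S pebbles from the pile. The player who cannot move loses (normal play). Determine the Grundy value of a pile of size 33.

G(0) = 0
G(1) = mex{} = 0
G(2) = mex{} = 0
G(3) = mex{} = 0
G(4) = mex{} = 0
G(5) = mex{} = 0
G(6) = mex{0} = 1
G(7) = mex{0,0} = 1
G(8) = mex{0,0,0} = 1
G(9) = mex{0,0,0,0} = 1
G(10) = mex{0,0,0,0} = 1
G(11) = mex{0,0,0,0,0} = 1
G(12) = mex{1,0,0,0,0} = 2
G(13) = mex{1,1,0,0,0} = 2
G(14) = mex{1,1,1,0,0} = 2
G(15) = mex{1,1,1,1,0} = 2
G(16) = mex{1,1,1,1,0} = 2
G(17) = mex{1,1,1,1,1} = 0
G(18) = mex{2,1,1,1,1} = 0
G(19) = mex{2,2,1,1,1} = 0
G(20) = mex{2,2,2,1,1} = 0
G(21) = mex{2,2,2,2,1} = 0
G(22) = mex{2,2,2,2,1} = 0
G(23) = mex{0,2,2,2,2} = 1
G(24) = mex{0,0,2,2,2} = 1
G(25) = mex{0,0,0,2,2} = 1
G(26) = mex{0,0,0,0,2} = 1
G(27) = mex{0,0,0,0,2} = 1
G(28) = mex{0,0,0,0,0} = 1
G(29) = mex{1,0,0,0,0} = 2
G(30) = mex{1,1,0,0,0} = 2
G(31) = mex{1,1,1,0,0} = 2
G(32) = mex{1,1,1,1,0} = 2
G(33) = mex{1,1,1,1,0} = 2

2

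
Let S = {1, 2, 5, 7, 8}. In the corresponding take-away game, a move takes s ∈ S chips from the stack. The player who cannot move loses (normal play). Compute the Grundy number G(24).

0

G(0) = 0
G(1) = mex{0} = 1
G(2) = mex{1,0} = 2
G(3) = mex{2,1} = 0
G(4) = mex{0,2} = 1
G(5) = mex{1,0,0} = 2
G(6) = mex{2,1,1} = 0
G(7) = mex{0,2,2,0} = 1
G(8) = mex{1,0,0,1,0} = 2
G(9) = mex{2,1,1,2,1} = 0
G(10) = mex{0,2,2,0,2} = 1
G(11) = mex{1,0,0,1,0} = 2
G(12) = mex{2,1,1,2,1} = 0
G(13) = mex{0,2,2,0,2} = 1
G(14) = mex{1,0,0,1,0} = 2
G(15) = mex{2,1,1,2,1} = 0
G(16) = mex{0,2,2,0,2} = 1
G(17) = mex{1,0,0,1,0} = 2
G(18) = mex{2,1,1,2,1} = 0
G(19) = mex{0,2,2,0,2} = 1
G(20) = mex{1,0,0,1,0} = 2
G(21) = mex{2,1,1,2,1} = 0
G(22) = mex{0,2,2,0,2} = 1
G(23) = mex{1,0,0,1,0} = 2
G(24) = mex{2,1,1,2,1} = 0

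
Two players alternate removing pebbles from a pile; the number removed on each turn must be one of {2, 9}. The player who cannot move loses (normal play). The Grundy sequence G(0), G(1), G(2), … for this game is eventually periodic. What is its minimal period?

11

n :  0  1  2  3  4  5  6  7  8  9 10 11 12 13 14 15 16 17 18 19 20 21 22 23
G :  0  0  1  1  0  0  1  1  0  2  1  0  0  1  1  0  0  1  1  0  2  1  0  0
G(n+11) = G(n) holds for n = 0,…,8 (a full window of length max(S) = 9), so the sequence is purely periodic with period 11.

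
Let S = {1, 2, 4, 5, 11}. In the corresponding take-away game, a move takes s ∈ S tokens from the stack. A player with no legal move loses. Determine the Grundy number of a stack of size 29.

G(0) = 0
G(1) = mex{0} = 1
G(2) = mex{1,0} = 2
G(3) = mex{2,1} = 0
G(4) = mex{0,2,0} = 1
G(5) = mex{1,0,1,0} = 2
G(6) = mex{2,1,2,1} = 0
G(7) = mex{0,2,0,2} = 1
G(8) = mex{1,0,1,0} = 2
G(9) = mex{2,1,2,1} = 0
G(10) = mex{0,2,0,2} = 1
G(11) = mex{1,0,1,0,0} = 2
G(12) = mex{2,1,2,1,1} = 0
G(13) = mex{0,2,0,2,2} = 1
G(14) = mex{1,0,1,0,0} = 2
G(15) = mex{2,1,2,1,1} = 0
G(16) = mex{0,2,0,2,2} = 1
G(17) = mex{1,0,1,0,0} = 2
G(18) = mex{2,1,2,1,1} = 0
G(19) = mex{0,2,0,2,2} = 1
G(20) = mex{1,0,1,0,0} = 2
G(21) = mex{2,1,2,1,1} = 0
G(22) = mex{0,2,0,2,2} = 1
G(23) = mex{1,0,1,0,0} = 2
G(24) = mex{2,1,2,1,1} = 0
G(25) = mex{0,2,0,2,2} = 1
G(26) = mex{1,0,1,0,0} = 2
G(27) = mex{2,1,2,1,1} = 0
G(28) = mex{0,2,0,2,2} = 1
G(29) = mex{1,0,1,0,0} = 2

2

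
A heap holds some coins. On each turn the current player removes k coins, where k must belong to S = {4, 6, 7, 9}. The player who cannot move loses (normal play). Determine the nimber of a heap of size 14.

0

G(0) = 0
G(1) = mex{} = 0
G(2) = mex{} = 0
G(3) = mex{} = 0
G(4) = mex{0} = 1
G(5) = mex{0} = 1
G(6) = mex{0,0} = 1
G(7) = mex{0,0,0} = 1
G(8) = mex{1,0,0} = 2
G(9) = mex{1,0,0,0} = 2
G(10) = mex{1,1,0,0} = 2
G(11) = mex{1,1,1,0} = 2
G(12) = mex{2,1,1,0} = 3
G(13) = mex{2,1,1,1} = 0
G(14) = mex{2,2,1,1} = 0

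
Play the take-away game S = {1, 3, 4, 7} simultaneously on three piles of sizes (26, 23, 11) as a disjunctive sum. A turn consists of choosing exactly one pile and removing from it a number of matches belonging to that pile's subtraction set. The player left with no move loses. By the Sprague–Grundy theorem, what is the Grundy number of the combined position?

All piles use S = {1, 3, 4, 7}:
G(0) = 0
G(1) = mex{0} = 1
G(2) = mex{1} = 0
G(3) = mex{0,0} = 1
G(4) = mex{1,1,0} = 2
G(5) = mex{2,0,1} = 3
G(6) = mex{3,1,0} = 2
G(7) = mex{2,2,1,0} = 3
G(8) = mex{3,3,2,1} = 0
G(9) = mex{0,2,3,0} = 1
G(10) = mex{1,3,2,1} = 0
G(11) = mex{0,0,3,2} = 1
G(12) = mex{1,1,0,3} = 2
G(13) = mex{2,0,1,2} = 3
G(14) = mex{3,1,0,3} = 2
G(15) = mex{2,2,1,0} = 3
G(16) = mex{3,3,2,1} = 0
G(17) = mex{0,2,3,0} = 1
G(18) = mex{1,3,2,1} = 0
G(19) = mex{0,0,3,2} = 1
G(20) = mex{1,1,0,3} = 2
G(21) = mex{2,0,1,2} = 3
G(22) = mex{3,1,0,3} = 2
G(23) = mex{2,2,1,0} = 3
G(24) = mex{3,3,2,1} = 0
G(25) = mex{0,2,3,0} = 1
G(26) = mex{1,3,2,1} = 0
Pile A: G(26) = 0.
Pile B: G(23) = 3.
Pile C: G(11) = 1.
Combined Grundy value = 0 ⊕ 3 ⊕ 1 = 2.

2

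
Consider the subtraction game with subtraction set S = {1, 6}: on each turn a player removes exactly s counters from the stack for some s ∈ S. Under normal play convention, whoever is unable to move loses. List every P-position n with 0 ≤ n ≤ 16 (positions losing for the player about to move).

0, 2, 4, 7, 9, 11, 14, 16

n :  0  1  2  3  4  5  6  7  8  9 10 11 12 13 14 15 16
G :  0  1  0  1  0  1  2  0  1  0  1  0  1  2  0  1  0
P-positions are exactly the n with G(n) = 0.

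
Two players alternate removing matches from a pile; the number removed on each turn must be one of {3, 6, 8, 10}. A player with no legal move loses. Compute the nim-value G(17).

G(0) = 0
G(1) = mex{} = 0
G(2) = mex{} = 0
G(3) = mex{0} = 1
G(4) = mex{0} = 1
G(5) = mex{0} = 1
G(6) = mex{1,0} = 2
G(7) = mex{1,0} = 2
G(8) = mex{1,0,0} = 2
G(9) = mex{2,1,0} = 3
G(10) = mex{2,1,0,0} = 3
G(11) = mex{2,1,1,0} = 3
G(12) = mex{3,2,1,0} = 4
G(13) = mex{3,2,1,1} = 0
G(14) = mex{3,2,2,1} = 0
G(15) = mex{4,3,2,1} = 0
G(16) = mex{0,3,2,2} = 1
G(17) = mex{0,3,3,2} = 1

1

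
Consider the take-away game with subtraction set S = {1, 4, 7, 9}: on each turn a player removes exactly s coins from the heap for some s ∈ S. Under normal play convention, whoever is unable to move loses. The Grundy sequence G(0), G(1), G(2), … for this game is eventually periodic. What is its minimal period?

8

G(0) = 0
G(1) = mex{0} = 1
G(2) = mex{1} = 0
G(3) = mex{0} = 1
G(4) = mex{1,0} = 2
G(5) = mex{2,1} = 0
G(6) = mex{0,0} = 1
G(7) = mex{1,1,0} = 2
G(8) = mex{2,2,1} = 0
G(9) = mex{0,0,0,0} = 1
G(10) = mex{1,1,1,1} = 0
G(11) = mex{0,2,2,0} = 1
G(12) = mex{1,0,0,1} = 2
G(13) = mex{2,1,1,2} = 0
G(14) = mex{0,0,2,0} = 1
G(15) = mex{1,1,0,1} = 2
G(16) = mex{2,2,1,2} = 0
G(17) = mex{0,0,0,0} = 1
G(18) = mex{1,1,1,1} = 0
G(n+8) = G(n) holds for n = 0,…,8 (a full window of length max(S) = 9), so the sequence is purely periodic with period 8.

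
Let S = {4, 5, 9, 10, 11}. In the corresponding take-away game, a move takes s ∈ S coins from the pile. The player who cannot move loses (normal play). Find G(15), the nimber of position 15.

n :  0  1  2  3  4  5  6  7  8  9 10 11 12 13 14 15
G :  0  0  0  0  1  1  1  1  2  2  2  2  3  3  3  0

0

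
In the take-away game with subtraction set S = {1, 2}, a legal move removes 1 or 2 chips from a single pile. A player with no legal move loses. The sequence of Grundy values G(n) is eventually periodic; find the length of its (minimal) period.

n :  0  1  2  3  4  5  6  7  8  9 10 11 12 13 14
G :  0  1  2  0  1  2  0  1  2  0  1  2  0  1  2
G(n+3) = G(n) holds for n = 0,…,1 (a full window of length max(S) = 2), so the sequence is purely periodic with period 3.

3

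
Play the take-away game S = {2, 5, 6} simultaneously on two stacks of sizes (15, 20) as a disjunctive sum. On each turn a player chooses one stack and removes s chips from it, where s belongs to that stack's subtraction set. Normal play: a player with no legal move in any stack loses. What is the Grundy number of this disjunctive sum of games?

All stacks use S = {2, 5, 6}:
n :  0  1  2  3  4  5  6  7  8  9 10 11 12 13 14 15 16 17 18 19 20
G :  0  0  1  1  0  2  1  3  0  2  1  0  0  1  1  0  2  1  3  0  2
Stack A: G(15) = 0.
Stack B: G(20) = 2.
Combined Grundy value = 0 ⊕ 2 = 2.

2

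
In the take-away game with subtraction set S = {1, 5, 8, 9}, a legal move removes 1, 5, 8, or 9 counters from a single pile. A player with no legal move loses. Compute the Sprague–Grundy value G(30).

2

n :  0  1  2  3  4  5  6  7  8  9 10 11 12 13 14 15 16 17 18 19 20 21 22 23 24 25 26 27 28 29 30
G :  0  1  0  1  0  1  0  1  2  3  2  3  2  3  2  3  0  1  0  1  0  1  0  1  2  3  2  3  2  3  2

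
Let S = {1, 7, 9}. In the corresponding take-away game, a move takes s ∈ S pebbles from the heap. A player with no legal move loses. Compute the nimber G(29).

n :  0  1  2  3  4  5  6  7  8  9 10 11 12 13 14 15 16 17 18 19 20 21 22 23 24 25 26 27 28 29
G :  0  1  0  1  0  1  0  1  0  1  0  1  0  1  0  1  0  1  0  1  0  1  0  1  0  1  0  1  0  1

1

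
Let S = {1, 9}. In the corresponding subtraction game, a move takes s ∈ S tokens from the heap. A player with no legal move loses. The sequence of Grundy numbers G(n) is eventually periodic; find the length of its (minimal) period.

2

n :  0  1  2  3  4  5  6  7  8  9 10 11 12 13 14
G :  0  1  0  1  0  1  0  1  0  1  0  1  0  1  0
G(n+2) = G(n) holds for n = 0,…,8 (a full window of length max(S) = 9), so the sequence is purely periodic with period 2.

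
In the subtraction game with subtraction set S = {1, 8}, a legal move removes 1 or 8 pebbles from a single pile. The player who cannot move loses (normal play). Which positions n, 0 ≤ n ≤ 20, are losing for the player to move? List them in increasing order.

0, 2, 4, 6, 9, 11, 13, 15, 18, 20

n :  0  1  2  3  4  5  6  7  8  9 10 11 12 13 14 15 16 17 18 19 20
G :  0  1  0  1  0  1  0  1  2  0  1  0  1  0  1  0  1  2  0  1  0
P-positions are exactly the n with G(n) = 0.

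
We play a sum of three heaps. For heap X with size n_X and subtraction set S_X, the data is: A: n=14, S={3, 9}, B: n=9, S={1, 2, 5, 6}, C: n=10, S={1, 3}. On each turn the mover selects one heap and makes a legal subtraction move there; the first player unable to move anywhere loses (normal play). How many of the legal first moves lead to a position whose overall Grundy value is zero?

Heap A, S = {3, 9}:
n :  0  1  2  3  4  5  6  7  8  9 10 11 12 13 14
G :  0  0  0  1  1  1  0  0  0  1  1  1  0  0  0
G_A(14) = 0.
Heap B, S = {1, 2, 5, 6}:
n : 0 1 2 3 4 5 6 7 8 9
G : 0 1 2 0 1 2 3 0 1 2
G_B(9) = 2.
Heap C, S = {1, 3}:
n :  0  1  2  3  4  5  6  7  8  9 10
G :  0  1  0  1  0  1  0  1  0  1  0
G_C(10) = 0.
Combined Grundy value = 0 ⊕ 2 ⊕ 0 = 2.
A winning move leaves total XOR = 0, i.e. changes one component's Grundy value g to g ⊕ X where X is the current total.
Heap A: need g' = 0⊕2 = 2. Options: 14−3→G=1, 14−9→G=1. Hits: 0.
Heap B: need g' = 2⊕2 = 0. Options: 9−1→G=1, 9−2→G=0, 9−5→G=1, 9−6→G=0. Hits: 2.
Heap C: need g' = 0⊕2 = 2. Options: 10−1→G=1, 10−3→G=1. Hits: 0.

2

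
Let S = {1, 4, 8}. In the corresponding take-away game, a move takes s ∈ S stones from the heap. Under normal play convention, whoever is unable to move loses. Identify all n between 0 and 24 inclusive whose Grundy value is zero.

G(0) = 0
G(1) = mex{0} = 1
G(2) = mex{1} = 0
G(3) = mex{0} = 1
G(4) = mex{1,0} = 2
G(5) = mex{2,1} = 0
G(6) = mex{0,0} = 1
G(7) = mex{1,1} = 0
G(8) = mex{0,2,0} = 1
G(9) = mex{1,0,1} = 2
G(10) = mex{2,1,0} = 3
G(11) = mex{3,0,1} = 2
G(12) = mex{2,1,2} = 0
G(13) = mex{0,2,0} = 1
G(14) = mex{1,3,1} = 0
G(15) = mex{0,2,0} = 1
G(16) = mex{1,0,1} = 2
G(17) = mex{2,1,2} = 0
G(18) = mex{0,0,3} = 1
G(19) = mex{1,1,2} = 0
G(20) = mex{0,2,0} = 1
G(21) = mex{1,0,1} = 2
G(22) = mex{2,1,0} = 3
G(23) = mex{3,0,1} = 2
G(24) = mex{2,1,2} = 0
P-positions are exactly the n with G(n) = 0.

0, 2, 5, 7, 12, 14, 17, 19, 24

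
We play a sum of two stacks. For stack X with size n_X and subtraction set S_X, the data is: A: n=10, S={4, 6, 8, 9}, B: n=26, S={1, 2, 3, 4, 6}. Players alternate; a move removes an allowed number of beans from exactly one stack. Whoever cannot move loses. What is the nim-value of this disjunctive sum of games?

Stack A, S = {4, 6, 8, 9}:
G(0) = 0
G(1) = mex{} = 0
G(2) = mex{} = 0
G(3) = mex{} = 0
G(4) = mex{0} = 1
G(5) = mex{0} = 1
G(6) = mex{0,0} = 1
G(7) = mex{0,0} = 1
G(8) = mex{1,0,0} = 2
G(9) = mex{1,0,0,0} = 2
G(10) = mex{1,1,0,0} = 2
G_A(10) = 2.
Stack B, S = {1, 2, 3, 4, 6}:
G(0) = 0
G(1) = mex{0} = 1
G(2) = mex{1,0} = 2
G(3) = mex{2,1,0} = 3
G(4) = mex{3,2,1,0} = 4
G(5) = mex{4,3,2,1} = 0
G(6) = mex{0,4,3,2,0} = 1
G(7) = mex{1,0,4,3,1} = 2
G(8) = mex{2,1,0,4,2} = 3
G(9) = mex{3,2,1,0,3} = 4
G(10) = mex{4,3,2,1,4} = 0
G(11) = mex{0,4,3,2,0} = 1
G(12) = mex{1,0,4,3,1} = 2
G(13) = mex{2,1,0,4,2} = 3
G(14) = mex{3,2,1,0,3} = 4
G(15) = mex{4,3,2,1,4} = 0
G(16) = mex{0,4,3,2,0} = 1
G(17) = mex{1,0,4,3,1} = 2
G(18) = mex{2,1,0,4,2} = 3
G(19) = mex{3,2,1,0,3} = 4
G(20) = mex{4,3,2,1,4} = 0
G(21) = mex{0,4,3,2,0} = 1
G(22) = mex{1,0,4,3,1} = 2
G(23) = mex{2,1,0,4,2} = 3
G(24) = mex{3,2,1,0,3} = 4
G(25) = mex{4,3,2,1,4} = 0
G(26) = mex{0,4,3,2,0} = 1
G_B(26) = 1.
Combined Grundy value = 2 ⊕ 1 = 3.

3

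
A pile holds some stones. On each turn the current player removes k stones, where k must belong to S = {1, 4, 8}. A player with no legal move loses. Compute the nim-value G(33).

G(0) = 0
G(1) = mex{0} = 1
G(2) = mex{1} = 0
G(3) = mex{0} = 1
G(4) = mex{1,0} = 2
G(5) = mex{2,1} = 0
G(6) = mex{0,0} = 1
G(7) = mex{1,1} = 0
G(8) = mex{0,2,0} = 1
G(9) = mex{1,0,1} = 2
G(10) = mex{2,1,0} = 3
G(11) = mex{3,0,1} = 2
G(12) = mex{2,1,2} = 0
G(13) = mex{0,2,0} = 1
G(14) = mex{1,3,1} = 0
G(15) = mex{0,2,0} = 1
G(16) = mex{1,0,1} = 2
G(17) = mex{2,1,2} = 0
G(18) = mex{0,0,3} = 1
G(19) = mex{1,1,2} = 0
G(20) = mex{0,2,0} = 1
G(21) = mex{1,0,1} = 2
G(22) = mex{2,1,0} = 3
G(23) = mex{3,0,1} = 2
G(24) = mex{2,1,2} = 0
G(25) = mex{0,2,0} = 1
G(26) = mex{1,3,1} = 0
G(27) = mex{0,2,0} = 1
G(28) = mex{1,0,1} = 2
G(29) = mex{2,1,2} = 0
G(30) = mex{0,0,3} = 1
G(31) = mex{1,1,2} = 0
G(32) = mex{0,2,0} = 1
G(33) = mex{1,0,1} = 2

2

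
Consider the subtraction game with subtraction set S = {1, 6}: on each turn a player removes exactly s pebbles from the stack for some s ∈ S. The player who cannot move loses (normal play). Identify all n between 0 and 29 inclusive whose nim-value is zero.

n :  0  1  2  3  4  5  6  7  8  9 10 11 12 13 14 15 16 17 18 19 20 21 22 23 24 25 26 27 28 29
G :  0  1  0  1  0  1  2  0  1  0  1  0  1  2  0  1  0  1  0  1  2  0  1  0  1  0  1  2  0  1
P-positions are exactly the n with G(n) = 0.

0, 2, 4, 7, 9, 11, 14, 16, 18, 21, 23, 25, 28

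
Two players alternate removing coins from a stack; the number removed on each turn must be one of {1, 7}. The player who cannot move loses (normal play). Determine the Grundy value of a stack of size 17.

G(0) = 0
G(1) = mex{0} = 1
G(2) = mex{1} = 0
G(3) = mex{0} = 1
G(4) = mex{1} = 0
G(5) = mex{0} = 1
G(6) = mex{1} = 0
G(7) = mex{0,0} = 1
G(8) = mex{1,1} = 0
G(9) = mex{0,0} = 1
G(10) = mex{1,1} = 0
G(11) = mex{0,0} = 1
G(12) = mex{1,1} = 0
G(13) = mex{0,0} = 1
G(14) = mex{1,1} = 0
G(15) = mex{0,0} = 1
G(16) = mex{1,1} = 0
G(17) = mex{0,0} = 1

1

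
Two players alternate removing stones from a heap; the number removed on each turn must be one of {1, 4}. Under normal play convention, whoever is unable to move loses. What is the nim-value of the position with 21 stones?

1

G(0) = 0
G(1) = mex{0} = 1
G(2) = mex{1} = 0
G(3) = mex{0} = 1
G(4) = mex{1,0} = 2
G(5) = mex{2,1} = 0
G(6) = mex{0,0} = 1
G(7) = mex{1,1} = 0
G(8) = mex{0,2} = 1
G(9) = mex{1,0} = 2
G(10) = mex{2,1} = 0
G(11) = mex{0,0} = 1
G(12) = mex{1,1} = 0
G(13) = mex{0,2} = 1
G(14) = mex{1,0} = 2
G(15) = mex{2,1} = 0
G(16) = mex{0,0} = 1
G(17) = mex{1,1} = 0
G(18) = mex{0,2} = 1
G(19) = mex{1,0} = 2
G(20) = mex{2,1} = 0
G(21) = mex{0,0} = 1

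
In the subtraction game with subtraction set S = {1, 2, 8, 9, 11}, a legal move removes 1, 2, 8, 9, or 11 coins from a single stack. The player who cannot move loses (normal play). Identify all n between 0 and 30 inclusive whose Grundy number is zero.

0, 3, 6, 10, 13, 16, 20, 23, 26, 30

G(0) = 0
G(1) = mex{0} = 1
G(2) = mex{1,0} = 2
G(3) = mex{2,1} = 0
G(4) = mex{0,2} = 1
G(5) = mex{1,0} = 2
G(6) = mex{2,1} = 0
G(7) = mex{0,2} = 1
G(8) = mex{1,0,0} = 2
G(9) = mex{2,1,1,0} = 3
G(10) = mex{3,2,2,1} = 0
G(11) = mex{0,3,0,2,0} = 1
G(12) = mex{1,0,1,0,1} = 2
G(13) = mex{2,1,2,1,2} = 0
G(14) = mex{0,2,0,2,0} = 1
G(15) = mex{1,0,1,0,1} = 2
G(16) = mex{2,1,2,1,2} = 0
G(17) = mex{0,2,3,2,0} = 1
G(18) = mex{1,0,0,3,1} = 2
G(19) = mex{2,1,1,0,2} = 3
G(20) = mex{3,2,2,1,3} = 0
G(21) = mex{0,3,0,2,0} = 1
G(22) = mex{1,0,1,0,1} = 2
G(23) = mex{2,1,2,1,2} = 0
G(24) = mex{0,2,0,2,0} = 1
G(25) = mex{1,0,1,0,1} = 2
G(26) = mex{2,1,2,1,2} = 0
G(27) = mex{0,2,3,2,0} = 1
G(28) = mex{1,0,0,3,1} = 2
G(29) = mex{2,1,1,0,2} = 3
G(30) = mex{3,2,2,1,3} = 0
P-positions are exactly the n with G(n) = 0.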